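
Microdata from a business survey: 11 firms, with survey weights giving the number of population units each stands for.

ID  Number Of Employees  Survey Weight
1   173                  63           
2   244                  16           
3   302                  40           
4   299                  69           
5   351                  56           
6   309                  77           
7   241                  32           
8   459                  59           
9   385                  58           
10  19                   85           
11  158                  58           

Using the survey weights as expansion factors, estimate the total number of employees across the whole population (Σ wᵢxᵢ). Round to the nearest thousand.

Weighted total = 173×63 + 244×16 + 302×40 + 299×69 + 351×56 + 309×77 + 241×32 + 459×59 + 385×58 + 19×85 + 158×58
  = 10899 + 3904 + 12080 + 20631 + 19656 + 23793 + 7712 + 27081 + 22330 + 1615 + 9164 = 158865

159000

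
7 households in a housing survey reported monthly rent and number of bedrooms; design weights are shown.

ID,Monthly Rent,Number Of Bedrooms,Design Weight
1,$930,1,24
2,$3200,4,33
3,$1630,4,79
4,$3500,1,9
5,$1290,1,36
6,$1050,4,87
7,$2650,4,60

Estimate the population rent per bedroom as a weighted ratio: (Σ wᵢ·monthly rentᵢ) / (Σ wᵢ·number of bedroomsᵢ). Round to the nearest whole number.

Σ wᵢ·y = 930×24 + 3200×33 + 1630×79 + 3500×9 + 1290×36 + 1050×87 + 2650×60
  = 22320 + 105600 + 128770 + 31500 + 46440 + 91350 + 159000 = 584980
Σ wᵢ·x = 1×24 + 4×33 + 4×79 + 1×9 + 1×36 + 4×87 + 4×60
  = 24 + 132 + 316 + 9 + 36 + 348 + 240 = 1105
Ratio = 584980 / 1105 = 529.39367

529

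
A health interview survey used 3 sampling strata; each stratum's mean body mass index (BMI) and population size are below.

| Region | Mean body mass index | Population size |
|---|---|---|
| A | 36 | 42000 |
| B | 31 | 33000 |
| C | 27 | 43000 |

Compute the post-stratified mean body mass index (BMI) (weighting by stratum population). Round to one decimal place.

31.3

Σ Nₕ·x̄ₕ = 36×42000 + 31×33000 + 27×43000
  = 1512000 + 1023000 + 1161000 = 3696000
Σ Nₕ = 118000
Overall mean = 3696000 / 118000 = 31.322034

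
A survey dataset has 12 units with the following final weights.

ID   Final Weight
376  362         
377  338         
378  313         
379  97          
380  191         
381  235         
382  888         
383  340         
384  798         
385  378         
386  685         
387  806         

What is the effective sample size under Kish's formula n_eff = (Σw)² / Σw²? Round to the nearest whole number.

9

Σ wᵢ = 362 + 338 + 313 + 97 + 191 + 235 + 888 + 340 + 798 + 378 + 685 + 806 = 5431
Σ wᵢ² = 3247065
n_eff = 5431² / 3247065 = 29495761 / 3247065 = 9.0838222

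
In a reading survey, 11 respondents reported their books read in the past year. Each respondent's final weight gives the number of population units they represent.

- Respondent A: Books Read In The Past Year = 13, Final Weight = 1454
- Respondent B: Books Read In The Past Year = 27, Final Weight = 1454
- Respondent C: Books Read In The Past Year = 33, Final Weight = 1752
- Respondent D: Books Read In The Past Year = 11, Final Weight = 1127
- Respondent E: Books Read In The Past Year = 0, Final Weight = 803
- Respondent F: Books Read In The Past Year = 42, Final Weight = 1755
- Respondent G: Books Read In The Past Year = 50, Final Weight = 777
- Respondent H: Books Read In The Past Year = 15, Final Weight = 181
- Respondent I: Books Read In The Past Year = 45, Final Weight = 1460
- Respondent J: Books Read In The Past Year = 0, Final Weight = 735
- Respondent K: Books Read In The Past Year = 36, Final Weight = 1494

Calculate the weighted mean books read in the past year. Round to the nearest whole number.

28

Weighted sum = 13×1454 + 27×1454 + 33×1752 + 11×1127 + 0×803 + 42×1755 + 50×777 + 15×181 + 45×1460 + 0×735 + 36×1494
  = 18902 + 39258 + 57816 + 12397 + 0 + 73710 + 38850 + 2715 + 65700 + 0 + 53784 = 363132
Sum of weights = 1454 + 1454 + 1752 + 1127 + 803 + 1755 + 777 + 181 + 1460 + 735 + 1494 = 12992
Weighted mean = 363132 / 12992 = 27.950431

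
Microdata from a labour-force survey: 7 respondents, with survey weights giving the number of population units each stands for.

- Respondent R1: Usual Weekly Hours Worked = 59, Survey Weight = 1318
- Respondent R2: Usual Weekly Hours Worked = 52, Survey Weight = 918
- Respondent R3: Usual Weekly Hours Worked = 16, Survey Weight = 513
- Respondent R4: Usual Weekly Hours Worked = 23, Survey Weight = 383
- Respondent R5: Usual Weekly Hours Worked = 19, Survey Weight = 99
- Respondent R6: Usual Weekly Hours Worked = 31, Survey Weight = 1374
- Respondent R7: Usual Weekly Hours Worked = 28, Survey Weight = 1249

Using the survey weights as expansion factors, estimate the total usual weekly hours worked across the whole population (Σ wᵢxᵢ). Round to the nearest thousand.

222000

Weighted total = 59×1318 + 52×918 + 16×513 + 23×383 + 19×99 + 31×1374 + 28×1249
  = 221962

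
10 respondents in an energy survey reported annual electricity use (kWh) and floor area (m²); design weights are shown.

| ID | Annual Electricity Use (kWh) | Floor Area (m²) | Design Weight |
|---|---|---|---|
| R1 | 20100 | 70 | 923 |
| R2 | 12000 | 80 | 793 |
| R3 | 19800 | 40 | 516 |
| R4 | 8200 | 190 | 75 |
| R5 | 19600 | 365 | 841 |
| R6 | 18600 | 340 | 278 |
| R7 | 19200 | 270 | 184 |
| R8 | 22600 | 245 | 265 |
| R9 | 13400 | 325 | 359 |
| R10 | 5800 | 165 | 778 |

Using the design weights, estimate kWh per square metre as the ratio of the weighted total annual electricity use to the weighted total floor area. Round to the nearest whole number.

86

Σ wᵢ·y = 20100×923 + 12000×793 + 19800×516 + 8200×75 + 19600×841 + 18600×278 + 19200×184 + 22600×265 + 13400×359 + 5800×778
  = 79399300
Σ wᵢ·x = 70×923 + 80×793 + 40×516 + 190×75 + 365×841 + 340×278 + 270×184 + 245×265 + 325×359 + 165×778
  = 64610 + 63440 + 20640 + 14250 + 306965 + 94520 + 49680 + 64925 + 116675 + 128370 = 924075
Ratio = 79399300 / 924075 = 85.923004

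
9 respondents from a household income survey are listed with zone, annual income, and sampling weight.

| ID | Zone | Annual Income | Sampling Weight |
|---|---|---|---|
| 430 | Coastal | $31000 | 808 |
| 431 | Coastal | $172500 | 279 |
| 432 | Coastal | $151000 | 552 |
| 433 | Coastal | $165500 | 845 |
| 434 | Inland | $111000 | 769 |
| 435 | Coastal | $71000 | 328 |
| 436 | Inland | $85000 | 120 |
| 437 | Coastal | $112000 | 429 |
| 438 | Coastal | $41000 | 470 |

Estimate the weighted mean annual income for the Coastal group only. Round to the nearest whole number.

104279

Coastal rows: 430, 431, 432, 433, 435, 437, 438
Weighted sum = 386981000
Sum of weights = 3711
Weighted mean = 386981000 / 3711 = 104279.44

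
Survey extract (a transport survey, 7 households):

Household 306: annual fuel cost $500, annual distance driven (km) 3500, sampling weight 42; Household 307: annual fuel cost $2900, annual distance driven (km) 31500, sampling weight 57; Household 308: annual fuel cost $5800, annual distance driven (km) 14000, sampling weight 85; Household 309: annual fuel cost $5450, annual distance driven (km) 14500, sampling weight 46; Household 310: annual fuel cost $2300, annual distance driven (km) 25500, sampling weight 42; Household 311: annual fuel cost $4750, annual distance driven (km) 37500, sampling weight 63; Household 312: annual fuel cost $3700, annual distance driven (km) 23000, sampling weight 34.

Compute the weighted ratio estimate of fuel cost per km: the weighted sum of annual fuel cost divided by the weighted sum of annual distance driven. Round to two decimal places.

0.18

Σ wᵢ·y = 500×42 + 2900×57 + 5800×85 + 5450×46 + 2300×42 + 4750×63 + 3700×34
  = 21000 + 165300 + 493000 + 250700 + 96600 + 299250 + 125800 = 1451650
Σ wᵢ·x = 3500×42 + 31500×57 + 14000×85 + 14500×46 + 25500×42 + 37500×63 + 23000×34
  = 8015000
Ratio = 1451650 / 8015000 = 0.18111666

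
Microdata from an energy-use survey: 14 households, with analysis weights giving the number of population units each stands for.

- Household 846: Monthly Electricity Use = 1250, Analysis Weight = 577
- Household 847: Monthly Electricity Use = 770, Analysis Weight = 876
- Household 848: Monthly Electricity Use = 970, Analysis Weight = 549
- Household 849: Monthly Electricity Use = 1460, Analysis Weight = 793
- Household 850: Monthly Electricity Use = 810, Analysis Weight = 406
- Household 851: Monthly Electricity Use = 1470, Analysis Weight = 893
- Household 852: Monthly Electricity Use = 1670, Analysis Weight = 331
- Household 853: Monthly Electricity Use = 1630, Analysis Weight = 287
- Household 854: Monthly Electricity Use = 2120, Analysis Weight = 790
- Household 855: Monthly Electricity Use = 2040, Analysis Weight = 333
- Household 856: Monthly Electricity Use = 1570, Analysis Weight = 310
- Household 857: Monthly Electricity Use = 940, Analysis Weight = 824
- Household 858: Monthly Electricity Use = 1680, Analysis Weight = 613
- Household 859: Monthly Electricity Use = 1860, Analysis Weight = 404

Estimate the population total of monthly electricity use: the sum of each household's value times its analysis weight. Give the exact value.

Weighted total = 11144890

11144890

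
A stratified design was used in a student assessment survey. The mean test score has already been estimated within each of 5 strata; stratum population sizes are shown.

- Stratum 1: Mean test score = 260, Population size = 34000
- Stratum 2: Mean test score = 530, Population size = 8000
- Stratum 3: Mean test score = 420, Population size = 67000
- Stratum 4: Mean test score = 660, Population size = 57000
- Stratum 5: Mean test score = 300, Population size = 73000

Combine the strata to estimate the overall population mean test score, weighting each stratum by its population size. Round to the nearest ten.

Σ Nₕ·x̄ₕ = 260×34000 + 530×8000 + 420×67000 + 660×57000 + 300×73000
  = 8840000 + 4240000 + 28140000 + 37620000 + 21900000 = 100740000
Σ Nₕ = 34000 + 8000 + 67000 + 57000 + 73000 = 239000
Overall mean = 100740000 / 239000 = 421.50628

420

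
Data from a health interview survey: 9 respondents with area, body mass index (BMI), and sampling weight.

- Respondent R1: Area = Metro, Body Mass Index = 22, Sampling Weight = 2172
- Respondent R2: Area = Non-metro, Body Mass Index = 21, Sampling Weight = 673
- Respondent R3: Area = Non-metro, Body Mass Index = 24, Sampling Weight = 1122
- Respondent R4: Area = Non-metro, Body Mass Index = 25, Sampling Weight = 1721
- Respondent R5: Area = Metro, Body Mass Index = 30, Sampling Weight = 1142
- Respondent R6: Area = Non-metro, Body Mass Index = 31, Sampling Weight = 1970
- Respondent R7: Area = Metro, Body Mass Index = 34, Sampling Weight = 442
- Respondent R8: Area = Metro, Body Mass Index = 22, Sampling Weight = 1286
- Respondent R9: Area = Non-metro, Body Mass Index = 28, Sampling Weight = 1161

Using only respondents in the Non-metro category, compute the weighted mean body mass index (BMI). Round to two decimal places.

26.73

Non-metro rows: R2, R3, R4, R6, R9
Weighted sum = 21×673 + 24×1122 + 25×1721 + 31×1970 + 28×1161
  = 177664
Sum of weights = 6647
Weighted mean = 177664 / 6647 = 26.728449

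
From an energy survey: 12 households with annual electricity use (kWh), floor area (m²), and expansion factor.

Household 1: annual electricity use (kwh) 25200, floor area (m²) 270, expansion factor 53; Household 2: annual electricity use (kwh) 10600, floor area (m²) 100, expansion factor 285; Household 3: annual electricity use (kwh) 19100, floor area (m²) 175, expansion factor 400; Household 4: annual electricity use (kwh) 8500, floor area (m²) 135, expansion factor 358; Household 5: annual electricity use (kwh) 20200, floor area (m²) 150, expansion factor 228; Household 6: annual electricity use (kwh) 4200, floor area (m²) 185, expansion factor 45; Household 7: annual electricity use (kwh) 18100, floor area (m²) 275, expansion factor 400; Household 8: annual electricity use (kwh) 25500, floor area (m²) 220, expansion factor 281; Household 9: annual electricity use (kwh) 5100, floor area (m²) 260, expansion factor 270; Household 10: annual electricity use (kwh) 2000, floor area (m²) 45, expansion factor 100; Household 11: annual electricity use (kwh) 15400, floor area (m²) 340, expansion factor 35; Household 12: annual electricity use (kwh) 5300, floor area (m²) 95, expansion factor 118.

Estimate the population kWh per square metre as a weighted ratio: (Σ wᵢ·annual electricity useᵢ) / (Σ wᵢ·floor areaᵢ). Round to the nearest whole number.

78

Σ wᵢ·y = 25200×53 + 10600×285 + 19100×400 + 8500×358 + 20200×228 + 4200×45 + 18100×400 + 25500×281 + 5100×270 + 2000×100 + 15400×35 + 5300×118
  = 1335600 + 3021000 + 7640000 + 3043000 + 4605600 + 189000 + 7240000 + 7165500 + 1377000 + 200000 + 539000 + 625400 = 36981100
Σ wᵢ·x = 270×53 + 100×285 + 175×400 + 135×358 + 150×228 + 185×45 + 275×400 + 220×281 + 260×270 + 45×100 + 340×35 + 95×118
  = 14310 + 28500 + 70000 + 48330 + 34200 + 8325 + 110000 + 61820 + 70200 + 4500 + 11900 + 11210 = 473295
Ratio = 36981100 / 473295 = 78.135412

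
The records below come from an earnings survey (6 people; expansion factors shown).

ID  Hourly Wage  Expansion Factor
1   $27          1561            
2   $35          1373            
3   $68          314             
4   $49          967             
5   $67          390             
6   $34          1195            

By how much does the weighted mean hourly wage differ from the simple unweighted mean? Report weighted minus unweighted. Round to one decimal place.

-7.8

Unweighted sum = 27 + 35 + 68 + 49 + 67 + 34 = 280
Unweighted mean = 280 / 6 = 46.666667
Weighted sum = 27×1561 + 35×1373 + 68×314 + 49×967 + 67×390 + 34×1195
  = 42147 + 48055 + 21352 + 47383 + 26130 + 40630 = 225697
Sum of weights = 5800
Weighted mean = 225697 / 5800 = 38.913276
Difference (weighted minus unweighted) = -7.7533908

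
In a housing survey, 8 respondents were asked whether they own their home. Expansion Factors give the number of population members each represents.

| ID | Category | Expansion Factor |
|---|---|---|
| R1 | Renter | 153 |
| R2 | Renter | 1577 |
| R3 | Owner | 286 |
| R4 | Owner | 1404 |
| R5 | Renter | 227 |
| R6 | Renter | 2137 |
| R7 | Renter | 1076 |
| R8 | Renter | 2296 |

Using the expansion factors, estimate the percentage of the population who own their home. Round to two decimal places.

Sum of weights for 'Owner' = 286 + 1404 = 1690
Total weight = 153 + 1577 + 286 + 1404 + 227 + 2137 + 1076 + 2296 = 9156
Weighted proportion = 1690 / 9156 = 0.18457842 → 18.457842%

18.46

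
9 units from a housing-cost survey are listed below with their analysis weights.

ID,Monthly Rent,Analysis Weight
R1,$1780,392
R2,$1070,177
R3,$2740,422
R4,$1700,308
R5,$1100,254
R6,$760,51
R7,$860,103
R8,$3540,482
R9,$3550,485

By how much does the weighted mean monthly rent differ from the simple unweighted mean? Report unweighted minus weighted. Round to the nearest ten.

-490

Unweighted sum = 1780 + 1070 + 2740 + 1700 + 1100 + 760 + 860 + 3540 + 3550 = 17100
Unweighted mean = 17100 / 9 = 1900
Weighted sum = 1780×392 + 1070×177 + 2740×422 + 1700×308 + 1100×254 + 760×51 + 860×103 + 3540×482 + 3550×485
  = 697760 + 189390 + 1156280 + 523600 + 279400 + 38760 + 88580 + 1706280 + 1721750 = 6401800
Sum of weights = 2674
Weighted mean = 6401800 / 2674 = 2394.0912
Difference (unweighted minus weighted) = -494.09125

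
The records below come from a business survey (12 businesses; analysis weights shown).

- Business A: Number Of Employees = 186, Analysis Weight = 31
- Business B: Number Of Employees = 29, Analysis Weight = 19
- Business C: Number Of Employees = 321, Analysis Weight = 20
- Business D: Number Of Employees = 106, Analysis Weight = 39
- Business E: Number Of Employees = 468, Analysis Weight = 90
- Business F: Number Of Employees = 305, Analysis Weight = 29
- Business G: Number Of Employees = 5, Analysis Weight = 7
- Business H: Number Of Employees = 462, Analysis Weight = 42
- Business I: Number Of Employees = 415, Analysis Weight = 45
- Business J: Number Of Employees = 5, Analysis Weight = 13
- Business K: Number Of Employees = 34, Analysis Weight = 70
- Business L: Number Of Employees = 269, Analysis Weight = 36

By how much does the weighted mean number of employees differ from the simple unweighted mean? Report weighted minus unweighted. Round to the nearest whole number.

Unweighted sum = 186 + 29 + 321 + 106 + 468 + 305 + 5 + 462 + 415 + 5 + 34 + 269 = 2605
Unweighted mean = 2605 / 12 = 217.08333
Weighted sum = 118079
Sum of weights = 441
Weighted mean = 118079 / 441 = 267.75283
Difference (weighted minus unweighted) = 50.669501

51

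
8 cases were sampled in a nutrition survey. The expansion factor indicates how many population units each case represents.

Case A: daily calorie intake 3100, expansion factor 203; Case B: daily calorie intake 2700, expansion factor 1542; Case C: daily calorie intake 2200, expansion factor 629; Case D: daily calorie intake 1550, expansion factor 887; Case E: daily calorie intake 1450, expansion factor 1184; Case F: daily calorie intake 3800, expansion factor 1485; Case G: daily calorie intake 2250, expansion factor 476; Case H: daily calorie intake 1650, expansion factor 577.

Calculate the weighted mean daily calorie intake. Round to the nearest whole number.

Weighted sum = 3100×203 + 2700×1542 + 2200×629 + 1550×887 + 1450×1184 + 3800×1485 + 2250×476 + 1650×577
  = 629300 + 4163400 + 1383800 + 1374850 + 1716800 + 5643000 + 1071000 + 952050 = 16934200
Sum of weights = 203 + 1542 + 629 + 887 + 1184 + 1485 + 476 + 577 = 6983
Weighted mean = 16934200 / 6983 = 2425.0609

2425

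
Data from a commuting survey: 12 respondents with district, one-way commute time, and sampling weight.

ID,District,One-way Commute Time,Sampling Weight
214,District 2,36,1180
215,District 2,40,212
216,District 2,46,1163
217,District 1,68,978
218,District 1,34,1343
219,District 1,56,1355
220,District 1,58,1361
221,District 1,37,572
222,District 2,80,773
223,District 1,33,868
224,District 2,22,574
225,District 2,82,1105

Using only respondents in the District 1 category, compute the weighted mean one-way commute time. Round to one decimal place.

48.9

District 1 rows: 217, 218, 219, 220, 221, 223
Weighted sum = 68×978 + 34×1343 + 56×1355 + 58×1361 + 37×572 + 33×868
  = 66504 + 45662 + 75880 + 78938 + 21164 + 28644 = 316792
Sum of weights = 978 + 1343 + 1355 + 1361 + 572 + 868 = 6477
Weighted mean = 316792 / 6477 = 48.910298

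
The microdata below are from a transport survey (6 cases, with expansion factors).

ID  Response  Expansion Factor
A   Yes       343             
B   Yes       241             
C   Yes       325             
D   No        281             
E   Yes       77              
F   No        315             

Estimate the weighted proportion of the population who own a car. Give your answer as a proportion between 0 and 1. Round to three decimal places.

0.623

Sum of weights for 'Yes' = 343 + 241 + 325 + 77 = 986
Total weight = 343 + 241 + 325 + 281 + 77 + 315 = 1582
Weighted proportion = 986 / 1582 = 0.62326169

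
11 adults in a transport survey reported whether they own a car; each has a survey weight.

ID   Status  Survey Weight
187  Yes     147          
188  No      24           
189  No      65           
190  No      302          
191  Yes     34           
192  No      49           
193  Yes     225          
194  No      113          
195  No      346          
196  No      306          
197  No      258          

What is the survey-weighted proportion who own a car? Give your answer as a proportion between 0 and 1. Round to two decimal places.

0.22

Sum of weights for 'Yes' = 147 + 34 + 225 = 406
Total weight = 1869
Weighted proportion = 406 / 1869 = 0.21722846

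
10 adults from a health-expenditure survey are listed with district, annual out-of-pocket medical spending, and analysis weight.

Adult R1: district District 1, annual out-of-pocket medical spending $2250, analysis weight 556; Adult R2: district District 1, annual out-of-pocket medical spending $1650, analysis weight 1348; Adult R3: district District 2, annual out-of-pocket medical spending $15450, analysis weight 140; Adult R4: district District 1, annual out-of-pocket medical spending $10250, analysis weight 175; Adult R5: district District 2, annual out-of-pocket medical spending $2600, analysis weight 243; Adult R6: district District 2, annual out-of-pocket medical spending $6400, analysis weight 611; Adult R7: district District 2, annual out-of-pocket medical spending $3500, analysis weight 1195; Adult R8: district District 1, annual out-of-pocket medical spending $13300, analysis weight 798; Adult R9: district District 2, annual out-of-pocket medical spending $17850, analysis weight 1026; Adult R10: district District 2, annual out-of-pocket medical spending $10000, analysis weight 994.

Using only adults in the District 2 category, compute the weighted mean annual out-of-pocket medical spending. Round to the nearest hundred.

District 2 rows: R3, R5, R6, R7, R9, R10
Weighted sum = 15450×140 + 2600×243 + 6400×611 + 3500×1195 + 17850×1026 + 10000×994
  = 2163000 + 631800 + 3910400 + 4182500 + 18314100 + 9940000 = 39141800
Sum of weights = 4209
Weighted mean = 39141800 / 4209 = 9299.5486

9300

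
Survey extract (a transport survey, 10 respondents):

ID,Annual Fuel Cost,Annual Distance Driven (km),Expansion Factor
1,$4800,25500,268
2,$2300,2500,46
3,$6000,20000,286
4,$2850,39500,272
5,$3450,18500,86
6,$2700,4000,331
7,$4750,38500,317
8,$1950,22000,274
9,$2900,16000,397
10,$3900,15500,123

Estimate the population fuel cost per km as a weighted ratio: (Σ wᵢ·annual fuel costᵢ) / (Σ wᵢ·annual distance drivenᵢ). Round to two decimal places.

Σ wᵢ·y = 4800×268 + 2300×46 + 6000×286 + 2850×272 + 3450×86 + 2700×331 + 4750×317 + 1950×274 + 2900×397 + 3900×123
  = 8744850
Σ wᵢ·x = 25500×268 + 2500×46 + 20000×286 + 39500×272 + 18500×86 + 4000×331 + 38500×317 + 22000×274 + 16000×397 + 15500×123
  = 6834000 + 115000 + 5720000 + 10744000 + 1591000 + 1324000 + 12204500 + 6028000 + 6352000 + 1906500 = 52819000
Ratio = 8744850 / 52819000 = 0.16556258

0.17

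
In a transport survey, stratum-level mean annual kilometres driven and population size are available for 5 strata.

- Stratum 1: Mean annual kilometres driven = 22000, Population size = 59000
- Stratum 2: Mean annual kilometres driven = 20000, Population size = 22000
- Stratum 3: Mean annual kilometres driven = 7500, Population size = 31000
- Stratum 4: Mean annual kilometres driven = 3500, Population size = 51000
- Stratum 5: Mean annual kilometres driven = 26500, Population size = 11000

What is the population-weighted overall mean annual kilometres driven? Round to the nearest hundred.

Σ Nₕ·x̄ₕ = 2440500000
Σ Nₕ = 59000 + 22000 + 31000 + 51000 + 11000 = 174000
Overall mean = 2440500000 / 174000 = 14025.862

14000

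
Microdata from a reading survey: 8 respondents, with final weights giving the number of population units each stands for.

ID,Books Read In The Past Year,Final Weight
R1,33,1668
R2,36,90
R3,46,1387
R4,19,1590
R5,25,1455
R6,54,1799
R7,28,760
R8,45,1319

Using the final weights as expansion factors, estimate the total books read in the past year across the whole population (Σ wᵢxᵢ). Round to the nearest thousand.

Weighted total = 33×1668 + 36×90 + 46×1387 + 19×1590 + 25×1455 + 54×1799 + 28×760 + 45×1319
  = 366452

366000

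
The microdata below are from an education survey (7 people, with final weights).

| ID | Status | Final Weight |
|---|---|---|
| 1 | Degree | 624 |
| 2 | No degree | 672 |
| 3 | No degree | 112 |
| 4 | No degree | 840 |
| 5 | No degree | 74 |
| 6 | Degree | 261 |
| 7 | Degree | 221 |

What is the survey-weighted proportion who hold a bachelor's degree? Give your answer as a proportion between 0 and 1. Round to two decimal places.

0.39

Sum of weights for 'Degree' = 624 + 261 + 221 = 1106
Total weight = 624 + 672 + 112 + 840 + 74 + 261 + 221 = 2804
Weighted proportion = 1106 / 2804 = 0.39443652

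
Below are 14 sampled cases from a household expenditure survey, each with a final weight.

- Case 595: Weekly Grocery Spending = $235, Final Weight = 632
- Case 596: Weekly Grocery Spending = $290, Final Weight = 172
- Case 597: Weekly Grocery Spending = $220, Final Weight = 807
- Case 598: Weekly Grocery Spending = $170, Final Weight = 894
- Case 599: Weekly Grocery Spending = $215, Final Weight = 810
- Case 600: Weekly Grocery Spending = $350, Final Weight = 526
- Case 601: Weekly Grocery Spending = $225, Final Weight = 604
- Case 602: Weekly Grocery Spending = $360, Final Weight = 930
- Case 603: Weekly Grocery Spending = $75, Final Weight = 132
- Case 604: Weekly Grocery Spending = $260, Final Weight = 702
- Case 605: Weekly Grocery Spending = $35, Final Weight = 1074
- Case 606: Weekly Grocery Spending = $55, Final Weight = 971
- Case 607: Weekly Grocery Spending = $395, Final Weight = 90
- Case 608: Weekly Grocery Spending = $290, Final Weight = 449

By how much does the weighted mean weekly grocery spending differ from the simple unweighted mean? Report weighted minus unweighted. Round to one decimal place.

Unweighted sum = 3175
Unweighted mean = 3175 / 14 = 226.78571
Weighted sum = 1806045
Sum of weights = 8793
Weighted mean = 1806045 / 8793 = 205.39577
Difference (weighted minus unweighted) = -21.389945

-21.4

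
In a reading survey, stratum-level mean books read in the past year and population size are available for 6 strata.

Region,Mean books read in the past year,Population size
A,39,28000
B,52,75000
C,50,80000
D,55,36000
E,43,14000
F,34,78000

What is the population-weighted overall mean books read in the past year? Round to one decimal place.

45.7

Σ Nₕ·x̄ₕ = 39×28000 + 52×75000 + 50×80000 + 55×36000 + 43×14000 + 34×78000
  = 1092000 + 3900000 + 4000000 + 1980000 + 602000 + 2652000 = 14226000
Σ Nₕ = 311000
Overall mean = 14226000 / 311000 = 45.742765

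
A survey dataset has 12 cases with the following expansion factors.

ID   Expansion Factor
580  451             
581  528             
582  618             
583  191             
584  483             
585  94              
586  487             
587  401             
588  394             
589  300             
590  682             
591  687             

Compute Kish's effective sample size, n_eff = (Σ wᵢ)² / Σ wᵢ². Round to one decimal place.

Σ wᵢ = 5316
Σ wᵢ² = 2723014
n_eff = 5316² / 2723014 = 28259856 / 2723014 = 10.378153

10.4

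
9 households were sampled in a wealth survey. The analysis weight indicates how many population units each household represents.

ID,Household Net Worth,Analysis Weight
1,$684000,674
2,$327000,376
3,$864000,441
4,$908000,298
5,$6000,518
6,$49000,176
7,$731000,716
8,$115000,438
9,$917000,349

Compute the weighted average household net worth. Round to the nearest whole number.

537157

Weighted sum = 684000×674 + 327000×376 + 864000×441 + 908000×298 + 6000×518 + 49000×176 + 731000×716 + 115000×438 + 917000×349
  = 2141107000
Sum of weights = 674 + 376 + 441 + 298 + 518 + 176 + 716 + 438 + 349 = 3986
Weighted mean = 2141107000 / 3986 = 537156.8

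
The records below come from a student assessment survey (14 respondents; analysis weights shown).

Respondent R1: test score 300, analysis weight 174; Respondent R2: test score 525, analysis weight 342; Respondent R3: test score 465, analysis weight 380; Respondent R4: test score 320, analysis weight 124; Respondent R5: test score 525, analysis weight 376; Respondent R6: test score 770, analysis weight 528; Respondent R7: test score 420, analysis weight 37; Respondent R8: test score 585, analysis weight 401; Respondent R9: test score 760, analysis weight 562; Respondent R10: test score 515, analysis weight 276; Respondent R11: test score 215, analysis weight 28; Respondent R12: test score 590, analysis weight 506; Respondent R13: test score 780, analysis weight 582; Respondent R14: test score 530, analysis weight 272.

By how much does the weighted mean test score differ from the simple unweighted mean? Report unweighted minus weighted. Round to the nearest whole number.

Unweighted sum = 7300
Unweighted mean = 7300 / 14 = 521.42857
Weighted sum = 2774155
Sum of weights = 4588
Weighted mean = 2774155 / 4588 = 604.65453
Difference (unweighted minus weighted) = -83.225962

-83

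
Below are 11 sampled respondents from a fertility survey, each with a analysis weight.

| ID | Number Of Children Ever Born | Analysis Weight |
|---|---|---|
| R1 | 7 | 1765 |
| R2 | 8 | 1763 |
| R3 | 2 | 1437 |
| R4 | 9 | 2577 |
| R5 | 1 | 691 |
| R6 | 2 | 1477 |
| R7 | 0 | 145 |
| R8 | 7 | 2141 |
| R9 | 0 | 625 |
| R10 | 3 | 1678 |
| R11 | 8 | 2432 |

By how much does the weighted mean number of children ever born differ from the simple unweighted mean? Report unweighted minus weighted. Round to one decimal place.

-1.4

Unweighted sum = 47
Unweighted mean = 47 / 11 = 4.2727273
Weighted sum = 7×1765 + 8×1763 + 2×1437 + 9×2577 + 1×691 + 2×1477 + 0×145 + 7×2141 + 0×625 + 3×1678 + 8×2432
  = 12355 + 14104 + 2874 + 23193 + 691 + 2954 + 0 + 14987 + 0 + 5034 + 19456 = 95648
Sum of weights = 1765 + 1763 + 1437 + 2577 + 691 + 1477 + 145 + 2141 + 625 + 1678 + 2432 = 16731
Weighted mean = 95648 / 16731 = 5.7168131
Difference (unweighted minus weighted) = -1.4440858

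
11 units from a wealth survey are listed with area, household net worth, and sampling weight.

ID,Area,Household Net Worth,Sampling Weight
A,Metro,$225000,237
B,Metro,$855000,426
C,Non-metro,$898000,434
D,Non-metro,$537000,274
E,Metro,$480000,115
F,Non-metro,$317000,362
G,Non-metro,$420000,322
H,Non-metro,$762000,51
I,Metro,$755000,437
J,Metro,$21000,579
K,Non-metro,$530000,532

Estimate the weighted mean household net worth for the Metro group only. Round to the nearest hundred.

Metro rows: A, B, E, I, J
Weighted sum = 225000×237 + 855000×426 + 480000×115 + 755000×437 + 21000×579
  = 53325000 + 364230000 + 55200000 + 329935000 + 12159000 = 814849000
Sum of weights = 237 + 426 + 115 + 437 + 579 = 1794
Weighted mean = 814849000 / 1794 = 454207.92

454200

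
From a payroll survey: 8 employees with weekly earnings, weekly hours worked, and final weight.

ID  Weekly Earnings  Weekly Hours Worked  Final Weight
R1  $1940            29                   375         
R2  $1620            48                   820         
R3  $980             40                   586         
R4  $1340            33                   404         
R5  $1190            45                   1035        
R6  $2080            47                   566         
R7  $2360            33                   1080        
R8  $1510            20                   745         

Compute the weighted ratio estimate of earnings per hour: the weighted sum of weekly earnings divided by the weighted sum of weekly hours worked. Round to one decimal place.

43.9

Σ wᵢ·y = 1940×375 + 1620×820 + 980×586 + 1340×404 + 1190×1035 + 2080×566 + 2360×1080 + 1510×745
  = 727500 + 1328400 + 574280 + 541360 + 1231650 + 1177280 + 2548800 + 1124950 = 9254220
Σ wᵢ·x = 29×375 + 48×820 + 40×586 + 33×404 + 45×1035 + 47×566 + 33×1080 + 20×745
  = 10875 + 39360 + 23440 + 13332 + 46575 + 26602 + 35640 + 14900 = 210724
Ratio = 9254220 / 210724 = 43.916308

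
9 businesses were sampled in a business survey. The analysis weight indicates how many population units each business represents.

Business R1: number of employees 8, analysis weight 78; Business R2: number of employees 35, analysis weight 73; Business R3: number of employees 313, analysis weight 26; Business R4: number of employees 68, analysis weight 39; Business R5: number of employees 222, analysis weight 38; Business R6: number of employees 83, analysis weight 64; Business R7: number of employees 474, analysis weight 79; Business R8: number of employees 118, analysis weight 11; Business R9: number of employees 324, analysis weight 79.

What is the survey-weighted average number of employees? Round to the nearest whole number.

189

Weighted sum = 8×78 + 35×73 + 313×26 + 68×39 + 222×38 + 83×64 + 474×79 + 118×11 + 324×79
  = 624 + 2555 + 8138 + 2652 + 8436 + 5312 + 37446 + 1298 + 25596 = 92057
Sum of weights = 487
Weighted mean = 92057 / 487 = 189.02875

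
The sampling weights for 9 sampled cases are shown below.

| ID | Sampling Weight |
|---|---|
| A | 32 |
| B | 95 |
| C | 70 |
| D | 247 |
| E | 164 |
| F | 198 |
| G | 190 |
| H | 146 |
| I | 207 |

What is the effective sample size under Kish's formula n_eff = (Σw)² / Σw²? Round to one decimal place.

7.5

Σ wᵢ = 32 + 95 + 70 + 247 + 164 + 198 + 190 + 146 + 207 = 1349
Σ wᵢ² = 1024 + 9025 + 4900 + 61009 + 26896 + 39204 + 36100 + 21316 + 42849 = 242323
n_eff = 1349² / 242323 = 1819801 / 242323 = 7.5098154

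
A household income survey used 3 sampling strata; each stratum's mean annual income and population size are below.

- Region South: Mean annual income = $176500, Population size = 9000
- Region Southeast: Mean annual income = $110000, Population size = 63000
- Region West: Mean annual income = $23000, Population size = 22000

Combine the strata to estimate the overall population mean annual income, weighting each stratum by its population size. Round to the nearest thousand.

96000

Σ Nₕ·x̄ₕ = 176500×9000 + 110000×63000 + 23000×22000
  = 9024500000
Σ Nₕ = 9000 + 63000 + 22000 = 94000
Overall mean = 9024500000 / 94000 = 96005.319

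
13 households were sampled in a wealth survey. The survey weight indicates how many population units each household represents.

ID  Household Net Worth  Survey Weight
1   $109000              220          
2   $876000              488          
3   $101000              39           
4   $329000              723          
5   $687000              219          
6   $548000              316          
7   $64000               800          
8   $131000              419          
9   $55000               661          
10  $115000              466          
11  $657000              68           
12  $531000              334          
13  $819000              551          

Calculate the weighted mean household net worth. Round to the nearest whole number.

355624

Weighted sum = 1886228000
Sum of weights = 5304
Weighted mean = 1886228000 / 5304 = 355623.68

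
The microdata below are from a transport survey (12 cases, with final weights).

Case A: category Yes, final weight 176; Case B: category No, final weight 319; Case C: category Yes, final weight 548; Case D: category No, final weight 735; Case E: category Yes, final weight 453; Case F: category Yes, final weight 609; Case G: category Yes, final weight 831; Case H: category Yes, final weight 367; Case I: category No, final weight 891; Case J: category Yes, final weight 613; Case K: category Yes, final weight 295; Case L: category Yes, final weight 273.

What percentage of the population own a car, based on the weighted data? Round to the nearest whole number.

Sum of weights for 'Yes' = 176 + 548 + 453 + 609 + 831 + 367 + 613 + 295 + 273 = 4165
Total weight = 176 + 319 + 548 + 735 + 453 + 609 + 831 + 367 + 891 + 613 + 295 + 273 = 6110
Weighted proportion = 4165 / 6110 = 0.68166939 → 68.166939%

68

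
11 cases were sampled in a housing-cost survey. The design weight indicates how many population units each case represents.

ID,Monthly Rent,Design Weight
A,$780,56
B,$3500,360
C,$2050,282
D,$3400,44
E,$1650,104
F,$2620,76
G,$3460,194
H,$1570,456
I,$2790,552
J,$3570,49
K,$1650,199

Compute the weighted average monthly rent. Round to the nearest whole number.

Weighted sum = 5832620
Sum of weights = 56 + 360 + 282 + 44 + 104 + 76 + 194 + 456 + 552 + 49 + 199 = 2372
Weighted mean = 5832620 / 2372 = 2458.946

2459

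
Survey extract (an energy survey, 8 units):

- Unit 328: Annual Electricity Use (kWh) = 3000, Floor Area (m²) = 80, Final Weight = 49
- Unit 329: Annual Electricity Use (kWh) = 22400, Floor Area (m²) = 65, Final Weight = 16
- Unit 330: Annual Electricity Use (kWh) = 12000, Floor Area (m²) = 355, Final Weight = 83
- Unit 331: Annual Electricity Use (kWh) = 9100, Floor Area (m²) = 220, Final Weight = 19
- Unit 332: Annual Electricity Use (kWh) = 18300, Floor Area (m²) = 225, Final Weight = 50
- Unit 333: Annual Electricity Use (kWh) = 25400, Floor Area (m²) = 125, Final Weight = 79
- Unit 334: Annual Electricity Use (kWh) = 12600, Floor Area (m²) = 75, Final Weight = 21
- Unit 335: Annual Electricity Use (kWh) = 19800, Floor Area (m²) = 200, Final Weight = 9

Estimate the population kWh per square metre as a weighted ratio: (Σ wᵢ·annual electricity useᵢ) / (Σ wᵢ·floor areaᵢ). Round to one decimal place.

Σ wᵢ·y = 3000×49 + 22400×16 + 12000×83 + 9100×19 + 18300×50 + 25400×79 + 12600×21 + 19800×9
  = 5038700
Σ wᵢ·x = 80×49 + 65×16 + 355×83 + 220×19 + 225×50 + 125×79 + 75×21 + 200×9
  = 63105
Ratio = 5038700 / 63105 = 79.846288

79.8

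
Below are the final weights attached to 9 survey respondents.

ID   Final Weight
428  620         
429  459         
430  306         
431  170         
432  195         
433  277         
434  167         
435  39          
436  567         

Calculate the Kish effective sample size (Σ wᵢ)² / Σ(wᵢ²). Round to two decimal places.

Σ wᵢ = 620 + 459 + 306 + 170 + 195 + 277 + 167 + 39 + 567 = 2800
Σ wᵢ² = 384400 + 210681 + 93636 + 28900 + 38025 + 76729 + 27889 + 1521 + 321489 = 1183270
n_eff = 2800² / 1183270 = 7840000 / 1183270 = 6.6257067

6.63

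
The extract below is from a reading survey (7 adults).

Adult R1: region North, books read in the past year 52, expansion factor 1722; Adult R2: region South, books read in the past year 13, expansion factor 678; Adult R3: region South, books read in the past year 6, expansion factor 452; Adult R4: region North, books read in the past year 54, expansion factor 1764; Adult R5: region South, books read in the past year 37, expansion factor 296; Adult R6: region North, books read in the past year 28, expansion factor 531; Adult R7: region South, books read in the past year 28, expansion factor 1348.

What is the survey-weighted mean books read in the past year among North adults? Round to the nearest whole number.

North rows: R1, R4, R6
Weighted sum = 52×1722 + 54×1764 + 28×531
  = 89544 + 95256 + 14868 = 199668
Sum of weights = 1722 + 1764 + 531 = 4017
Weighted mean = 199668 / 4017 = 49.705751

50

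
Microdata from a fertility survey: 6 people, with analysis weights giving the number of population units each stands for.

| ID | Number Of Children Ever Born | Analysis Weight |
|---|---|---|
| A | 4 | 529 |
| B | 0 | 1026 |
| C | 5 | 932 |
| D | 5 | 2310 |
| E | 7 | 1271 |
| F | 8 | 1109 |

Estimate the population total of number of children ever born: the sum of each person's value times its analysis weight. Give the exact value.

Weighted total = 4×529 + 0×1026 + 5×932 + 5×2310 + 7×1271 + 8×1109
  = 2116 + 0 + 4660 + 11550 + 8897 + 8872 = 36095

36095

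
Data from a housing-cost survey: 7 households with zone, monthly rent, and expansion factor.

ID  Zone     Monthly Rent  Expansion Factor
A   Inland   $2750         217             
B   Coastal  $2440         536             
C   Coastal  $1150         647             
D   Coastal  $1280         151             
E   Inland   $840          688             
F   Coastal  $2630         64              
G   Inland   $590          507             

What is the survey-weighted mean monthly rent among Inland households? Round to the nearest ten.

1040

Inland rows: A, E, G
Weighted sum = 2750×217 + 840×688 + 590×507
  = 596750 + 577920 + 299130 = 1473800
Sum of weights = 217 + 688 + 507 = 1412
Weighted mean = 1473800 / 1412 = 1043.7677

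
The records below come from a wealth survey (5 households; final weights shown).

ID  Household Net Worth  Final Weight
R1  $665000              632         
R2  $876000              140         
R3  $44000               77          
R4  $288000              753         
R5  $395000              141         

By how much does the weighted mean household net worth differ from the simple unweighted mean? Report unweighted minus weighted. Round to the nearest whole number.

Unweighted sum = 665000 + 876000 + 44000 + 288000 + 395000 = 2268000
Unweighted mean = 2268000 / 5 = 453600
Weighted sum = 665000×632 + 876000×140 + 44000×77 + 288000×753 + 395000×141
  = 818867000
Sum of weights = 1743
Weighted mean = 818867000 / 1743 = 469803.21
Difference (unweighted minus weighted) = -16203.213

-16203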